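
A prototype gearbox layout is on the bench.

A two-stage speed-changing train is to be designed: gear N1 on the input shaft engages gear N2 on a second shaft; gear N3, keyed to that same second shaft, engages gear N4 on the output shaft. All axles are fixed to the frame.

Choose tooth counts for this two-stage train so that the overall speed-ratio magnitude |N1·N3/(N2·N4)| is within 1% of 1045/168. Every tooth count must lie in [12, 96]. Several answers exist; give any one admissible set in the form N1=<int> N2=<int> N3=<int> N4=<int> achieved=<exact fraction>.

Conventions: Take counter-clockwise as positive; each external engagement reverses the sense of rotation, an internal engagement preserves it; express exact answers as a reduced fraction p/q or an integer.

N1=19 N2=12 N3=55 N4=14 achieved=1045/168

2-stage fixed-axis compound train for ratio 1045/168
target = 1045/168 in lowest terms: an exact hit needs N1·N3 = k·1045 and N2·N4 = k·168 for one integer k, every count in [12, 96]; additionally prefer no 1:1 stage (N1 ≠ N2, N3 ≠ N4)
k = 1: N1·N3 = 1045 = 19·55, N2·N4 = 168 = 12·14
achieved = 19·55/(12·14) = 1045/168; |achieved − target| = 0 ≤ 209/3360 ✓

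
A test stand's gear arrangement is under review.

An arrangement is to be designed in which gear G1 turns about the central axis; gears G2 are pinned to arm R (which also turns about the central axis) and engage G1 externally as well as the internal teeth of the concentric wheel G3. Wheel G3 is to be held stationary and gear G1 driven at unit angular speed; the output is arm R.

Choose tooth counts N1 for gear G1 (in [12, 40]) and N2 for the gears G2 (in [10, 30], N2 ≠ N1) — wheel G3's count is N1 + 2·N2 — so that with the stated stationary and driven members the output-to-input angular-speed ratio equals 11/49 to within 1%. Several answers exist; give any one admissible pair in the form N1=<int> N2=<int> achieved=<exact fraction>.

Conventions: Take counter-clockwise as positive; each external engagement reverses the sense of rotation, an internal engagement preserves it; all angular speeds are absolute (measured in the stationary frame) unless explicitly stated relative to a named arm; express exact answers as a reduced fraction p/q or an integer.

N1=22 N2=27 achieved=11/49

class = planetary set [ratio 11/49 wanted; Willis about the carrier]
Willis with ω_ring = 0: ω_arm/ω_sun = N1/(N1+N3); set equal to 11/49  ⇒  N3/N1 = 1/(11/49) − 1 = 38/11
N3 = N1 + 2·N2  ⇒  N2/N1 = (N3/N1 − 1)/2 = (38/11 − 1)/2 = 27/22
smallest multiple with N1 ≥ 12 and N2 ≥ 10: k = 1  ⇒  N1 = 1·22 = 22, N2 = 1·27 = 27 (N1 ≤ 40, N2 ≤ 30, N2 ≠ N1 ✓), N3 = 22 + 2·27 = 76
check: N1/(N1+N3) with N1 = 22, N3 = 76 gives 11/49; |achieved − target| = 0 ≤ 11/4900 ✓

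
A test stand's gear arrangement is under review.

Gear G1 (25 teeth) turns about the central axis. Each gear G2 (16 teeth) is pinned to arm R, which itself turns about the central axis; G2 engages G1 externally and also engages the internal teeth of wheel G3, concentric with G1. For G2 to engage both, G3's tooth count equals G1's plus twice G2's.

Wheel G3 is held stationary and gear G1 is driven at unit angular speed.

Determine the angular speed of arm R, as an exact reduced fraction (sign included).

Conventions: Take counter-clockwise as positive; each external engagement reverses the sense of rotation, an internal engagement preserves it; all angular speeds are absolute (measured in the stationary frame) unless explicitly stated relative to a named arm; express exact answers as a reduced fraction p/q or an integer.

class = planetary set [G3 = 25+2·16 = 57; Willis about the carrier]
ring teeth: 25 + 2·16 = 57
25(ω_sun−ω_arm) = −57(ω_ring−ω_arm),  ω_ring = 0, ω_sun = 1
25(1−ω_arm) = −57(0−ω_arm)  ⇒  82·ω_arm = 25  ⇒  ω_arm = 25/82
exact speed ratio = 25/82

25/82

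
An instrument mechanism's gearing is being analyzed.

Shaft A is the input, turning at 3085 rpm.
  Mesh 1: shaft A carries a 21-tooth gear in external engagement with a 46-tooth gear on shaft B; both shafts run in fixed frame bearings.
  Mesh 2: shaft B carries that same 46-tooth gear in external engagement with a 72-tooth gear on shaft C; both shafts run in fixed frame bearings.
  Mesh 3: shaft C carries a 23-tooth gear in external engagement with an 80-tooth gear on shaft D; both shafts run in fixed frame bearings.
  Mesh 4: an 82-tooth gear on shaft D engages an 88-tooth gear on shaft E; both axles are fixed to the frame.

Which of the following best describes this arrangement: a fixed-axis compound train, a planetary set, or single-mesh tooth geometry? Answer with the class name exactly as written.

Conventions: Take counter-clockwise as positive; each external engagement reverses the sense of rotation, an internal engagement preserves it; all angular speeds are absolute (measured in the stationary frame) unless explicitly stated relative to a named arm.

fixed-axis compound train

recognized (5 fixed axles, 4 meshes): fixed-axis compound train
classification: fixed-axis compound train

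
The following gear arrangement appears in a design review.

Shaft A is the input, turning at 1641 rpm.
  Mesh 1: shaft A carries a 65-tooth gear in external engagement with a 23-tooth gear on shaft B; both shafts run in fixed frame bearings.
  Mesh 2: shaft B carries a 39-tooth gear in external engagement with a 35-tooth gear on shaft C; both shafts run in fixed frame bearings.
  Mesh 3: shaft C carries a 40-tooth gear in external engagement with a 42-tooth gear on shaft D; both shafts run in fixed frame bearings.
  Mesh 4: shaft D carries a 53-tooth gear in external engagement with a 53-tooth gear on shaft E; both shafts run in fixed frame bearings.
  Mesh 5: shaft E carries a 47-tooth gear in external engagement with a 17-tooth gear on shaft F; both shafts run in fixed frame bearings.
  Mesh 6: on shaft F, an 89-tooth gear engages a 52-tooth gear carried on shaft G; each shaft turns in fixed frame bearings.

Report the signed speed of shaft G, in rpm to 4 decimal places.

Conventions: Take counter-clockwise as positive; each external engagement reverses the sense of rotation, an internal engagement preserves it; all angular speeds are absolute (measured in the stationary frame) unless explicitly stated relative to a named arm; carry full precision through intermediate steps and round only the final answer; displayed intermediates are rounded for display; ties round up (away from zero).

topology: fixed-axis compound train — 6 meshes, A→G
mesh 1 [65T→23T]: ω = 1641.0000×65/23 = 4637.6087 rpm, sense flips to −
mesh 2 [39T→35T]: ω = 4637.6087×39/35 = 5167.6211 rpm, sense flips to +
mesh 3 [40T→42T]: ω = 5167.6211×40/42 = 4921.5439 rpm, sense flips to −
mesh 4 [53T→53T]: ω = 4921.5439×53/53 = 4921.5439 rpm, sense flips to +
mesh 5 [47T→17T]: ω = 4921.5439×47/17 = 13606.6214 rpm, sense flips to −
mesh 6 [89T→52T]: ω = 13606.6214×89/52 = 23288.2559 rpm, sense flips to +
signed output speed = +23288.2559 rpm

+23288.2559 rpm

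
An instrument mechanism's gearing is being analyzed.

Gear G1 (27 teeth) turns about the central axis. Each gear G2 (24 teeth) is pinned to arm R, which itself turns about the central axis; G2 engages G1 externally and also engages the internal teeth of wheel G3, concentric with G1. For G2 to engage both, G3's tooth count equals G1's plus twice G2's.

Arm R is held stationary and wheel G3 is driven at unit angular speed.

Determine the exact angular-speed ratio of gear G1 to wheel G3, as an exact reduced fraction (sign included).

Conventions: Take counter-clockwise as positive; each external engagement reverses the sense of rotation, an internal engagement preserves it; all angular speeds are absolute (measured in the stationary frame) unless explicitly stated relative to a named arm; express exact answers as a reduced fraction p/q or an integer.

planetary set (27T centre, 24T on arm, 75T internal) — Willis relation
ring teeth: 27 + 2·24 = 75
27(ω_sun−ω_arm) = −75(ω_ring−ω_arm),  ω_arm = 0, ω_ring = 1
ω_sun = 0 − (75/27)(1−0) = -25/9
ω_out/ω_in = -25/9

-25/9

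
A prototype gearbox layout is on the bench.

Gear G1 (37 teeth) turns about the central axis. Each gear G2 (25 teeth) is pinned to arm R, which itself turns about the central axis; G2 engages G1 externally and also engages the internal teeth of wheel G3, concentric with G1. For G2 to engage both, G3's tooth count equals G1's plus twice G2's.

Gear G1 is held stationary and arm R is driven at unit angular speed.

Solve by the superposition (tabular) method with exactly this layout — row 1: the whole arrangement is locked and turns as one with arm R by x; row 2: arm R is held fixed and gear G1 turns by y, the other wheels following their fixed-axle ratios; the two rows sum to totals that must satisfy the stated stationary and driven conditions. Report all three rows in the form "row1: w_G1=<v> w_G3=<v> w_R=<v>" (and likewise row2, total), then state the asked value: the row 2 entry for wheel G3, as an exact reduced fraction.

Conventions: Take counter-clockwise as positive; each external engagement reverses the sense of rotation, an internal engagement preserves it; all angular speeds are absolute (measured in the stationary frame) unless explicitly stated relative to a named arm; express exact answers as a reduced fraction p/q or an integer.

row1: w_G1=1 w_G3=1 w_R=1
row2: w_G1=-1 w_G3=37/87 w_R=0
total: w_G1=0 w_G3=124/87 w_R=1
asked value: 37/87

class = planetary set [G3 = 37+2·25 = 87; Willis about the carrier]
row 1: whole set turns with the arm by x
superposition row 2 [arm held]: sun y, ring −(37/87)·y, arm 0
boundary: total ω_sun = x + y = 0 and total ω_arm = x = 1  ⇒  y = -1, x = 1
row 2 ring = −(37/87)·(-1) = 37/87
totals (row 1 + row 2): sun 1 + (-1) = 0, ring 1 + 37/87 = 124/87, arm 1 + 0 = 1
asked cell (row2, ring) = 37/87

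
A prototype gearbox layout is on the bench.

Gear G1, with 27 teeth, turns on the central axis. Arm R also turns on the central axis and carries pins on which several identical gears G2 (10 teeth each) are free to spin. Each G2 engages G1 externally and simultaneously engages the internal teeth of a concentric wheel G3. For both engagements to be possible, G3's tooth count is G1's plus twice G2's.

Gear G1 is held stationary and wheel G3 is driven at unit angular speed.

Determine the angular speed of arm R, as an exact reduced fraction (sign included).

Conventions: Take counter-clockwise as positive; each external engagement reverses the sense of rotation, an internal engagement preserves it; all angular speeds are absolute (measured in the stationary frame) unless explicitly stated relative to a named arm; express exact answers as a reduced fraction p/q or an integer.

planetary set (27T centre, 10T on arm, 47T internal) — Willis relation
ring teeth: 27 + 2·10 = 47
27(ω_sun−ω_arm) = −47(ω_ring−ω_arm),  ω_sun = 0, ω_ring = 1
27(0−ω_arm) = −47(1−ω_arm)  ⇒  74·ω_arm = 47  ⇒  ω_arm = 47/74
exact speed ratio = 47/74

47/74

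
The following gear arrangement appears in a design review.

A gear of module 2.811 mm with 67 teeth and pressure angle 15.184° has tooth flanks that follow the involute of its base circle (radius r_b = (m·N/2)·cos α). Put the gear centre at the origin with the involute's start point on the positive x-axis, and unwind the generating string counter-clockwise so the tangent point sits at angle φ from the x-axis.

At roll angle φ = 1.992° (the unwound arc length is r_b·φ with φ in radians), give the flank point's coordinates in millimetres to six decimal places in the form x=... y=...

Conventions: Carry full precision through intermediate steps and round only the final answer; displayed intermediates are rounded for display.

single-mesh involute tooth geometry (67T wheel at module 2.811)
pitch radius r_p = m·N/2 = 2.811·67/2 = 94.168500
base radius r_b = r_p·cos α = 94.168500·cos 15.184° = 90.881047
roll angle φ = 1.992° = 0.03476696 rad
x = r_b·(cos φ + φ·sin φ) = 90.935956
y = r_b·(sin φ − φ·cos φ) = 0.001273

x=90.935956 y=0.001273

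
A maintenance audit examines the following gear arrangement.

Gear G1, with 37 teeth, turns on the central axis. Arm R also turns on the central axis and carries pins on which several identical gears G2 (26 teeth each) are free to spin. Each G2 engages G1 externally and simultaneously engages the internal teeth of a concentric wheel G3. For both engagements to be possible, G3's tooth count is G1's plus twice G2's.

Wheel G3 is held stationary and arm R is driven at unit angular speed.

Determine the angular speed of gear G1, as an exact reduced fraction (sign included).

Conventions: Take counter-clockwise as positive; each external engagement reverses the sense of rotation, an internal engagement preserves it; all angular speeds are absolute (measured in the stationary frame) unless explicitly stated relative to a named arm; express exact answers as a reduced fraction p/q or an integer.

class = planetary set [G3 = 37+2·26 = 89; Willis about the carrier]
ring teeth: 37 + 2·26 = 89
37(ω_sun−ω_arm) = −89(ω_ring−ω_arm),  ω_ring = 0, ω_arm = 1
ω_sun = 1 − (89/37)(0−1) = 126/37
exact speed ratio = 126/37

126/37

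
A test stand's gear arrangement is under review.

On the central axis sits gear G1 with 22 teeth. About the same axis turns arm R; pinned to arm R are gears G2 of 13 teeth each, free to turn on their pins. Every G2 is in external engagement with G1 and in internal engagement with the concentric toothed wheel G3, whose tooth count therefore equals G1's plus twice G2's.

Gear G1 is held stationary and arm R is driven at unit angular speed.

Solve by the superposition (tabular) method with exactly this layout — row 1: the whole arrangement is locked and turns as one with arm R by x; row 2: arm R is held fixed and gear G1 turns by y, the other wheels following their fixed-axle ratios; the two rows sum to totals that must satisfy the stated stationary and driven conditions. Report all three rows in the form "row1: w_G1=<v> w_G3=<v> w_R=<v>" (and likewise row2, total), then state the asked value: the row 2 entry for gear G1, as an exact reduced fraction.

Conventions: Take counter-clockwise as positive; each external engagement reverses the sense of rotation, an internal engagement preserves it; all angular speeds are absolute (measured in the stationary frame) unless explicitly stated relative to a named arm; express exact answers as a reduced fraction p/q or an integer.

recognized (axles ride arm R): planetary set, 22/13/48 teeth
superposition row 1 [locked train]: every member turns x
row 2 (arm held, sun turns y): ω_ring = −(22/48)·y, ω_arm = 0
boundary: total ω_sun = x + y = 0 and total ω_arm = x = 1  ⇒  y = -1, x = 1
row 2 ring = −(22/48)·(-1) = 11/24
totals (row 1 + row 2): sun 1 + (-1) = 0, ring 1 + 11/24 = 35/24, arm 1 + 0 = 1
asked cell (row2, sun) = -1

row1: w_G1=1 w_G3=1 w_R=1
row2: w_G1=-1 w_G3=11/24 w_R=0
total: w_G1=0 w_G3=35/24 w_R=1
asked value: -1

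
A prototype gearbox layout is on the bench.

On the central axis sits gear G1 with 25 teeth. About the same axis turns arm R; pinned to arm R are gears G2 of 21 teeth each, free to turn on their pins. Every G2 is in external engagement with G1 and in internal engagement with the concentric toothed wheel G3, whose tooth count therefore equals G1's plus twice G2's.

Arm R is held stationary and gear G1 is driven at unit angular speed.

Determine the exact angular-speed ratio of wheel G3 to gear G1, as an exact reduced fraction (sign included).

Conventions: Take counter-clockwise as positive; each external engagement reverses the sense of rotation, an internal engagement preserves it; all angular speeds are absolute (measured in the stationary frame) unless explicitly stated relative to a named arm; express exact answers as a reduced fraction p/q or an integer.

planetary set (25T centre, 21T on arm, 67T internal) — Willis relation
ring teeth: 25 + 2·21 = 67
25(ω_sun−ω_arm) = −67(ω_ring−ω_arm),  ω_arm = 0, ω_sun = 1
ω_ring = 0 − (25/67)(1−0) = -25/67
ω_out/ω_in = -25/67

-25/67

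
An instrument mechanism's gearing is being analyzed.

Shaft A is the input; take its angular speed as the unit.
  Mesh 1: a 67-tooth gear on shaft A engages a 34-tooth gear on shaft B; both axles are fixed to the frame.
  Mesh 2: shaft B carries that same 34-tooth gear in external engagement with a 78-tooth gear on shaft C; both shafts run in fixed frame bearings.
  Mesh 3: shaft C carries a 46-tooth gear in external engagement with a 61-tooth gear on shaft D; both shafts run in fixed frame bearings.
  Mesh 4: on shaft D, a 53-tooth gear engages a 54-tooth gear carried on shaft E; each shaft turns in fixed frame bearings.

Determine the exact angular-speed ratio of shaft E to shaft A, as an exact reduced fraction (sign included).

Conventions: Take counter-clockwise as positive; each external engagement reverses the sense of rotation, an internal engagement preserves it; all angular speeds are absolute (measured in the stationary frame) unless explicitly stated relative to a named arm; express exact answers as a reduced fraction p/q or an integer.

class = fixed-axis compound train [4 meshes; 4 ratios multiply, 4 sense flips]
mesh 1 [67T→34T]: running ratio 67/34, sense −
mesh 2 [34T→78T]: running ratio 67/78, sense +
mesh 3 [46T→61T]: running ratio 1541/2379, sense −
mesh 4 [53T→54T]: running ratio 81673/128466, sense +
ω_out/ω_in = 81673/128466

81673/128466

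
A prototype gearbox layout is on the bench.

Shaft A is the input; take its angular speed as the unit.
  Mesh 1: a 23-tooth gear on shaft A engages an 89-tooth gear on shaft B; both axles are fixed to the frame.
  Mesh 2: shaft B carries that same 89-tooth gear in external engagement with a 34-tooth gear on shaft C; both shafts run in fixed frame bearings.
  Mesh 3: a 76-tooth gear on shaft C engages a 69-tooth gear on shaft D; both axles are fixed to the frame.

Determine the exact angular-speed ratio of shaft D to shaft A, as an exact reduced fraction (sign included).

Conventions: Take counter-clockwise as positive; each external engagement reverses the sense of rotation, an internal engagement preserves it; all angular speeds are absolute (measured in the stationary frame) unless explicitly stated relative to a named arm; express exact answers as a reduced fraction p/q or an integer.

class = fixed-axis compound train [3 meshes; 3 ratios multiply, 3 sense flips]
mesh 1 [23T→89T]: running ratio 23/89, sense −
mesh 2 [89T→34T]: running ratio 23/34, sense +
mesh 3 [76T→69T]: running ratio 38/51, sense −
ω_out/ω_in = -38/51

-38/51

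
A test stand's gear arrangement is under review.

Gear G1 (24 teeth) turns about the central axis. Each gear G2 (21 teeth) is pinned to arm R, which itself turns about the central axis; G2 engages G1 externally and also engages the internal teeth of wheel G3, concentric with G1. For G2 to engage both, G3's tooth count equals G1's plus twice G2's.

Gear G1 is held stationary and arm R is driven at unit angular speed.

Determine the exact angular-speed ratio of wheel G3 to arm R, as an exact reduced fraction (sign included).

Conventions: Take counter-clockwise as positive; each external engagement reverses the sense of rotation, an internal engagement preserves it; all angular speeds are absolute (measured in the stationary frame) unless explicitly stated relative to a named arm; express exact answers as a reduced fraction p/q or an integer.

recognized (axles ride arm R): planetary set, 24/21/66 teeth
ring teeth: 24 + 2·21 = 66
24(ω_sun−ω_arm) = −66(ω_ring−ω_arm),  ω_sun = 0, ω_arm = 1
ω_ring = 1 − (24/66)(0−1) = 15/11
ω_out/ω_in = 15/11

15/11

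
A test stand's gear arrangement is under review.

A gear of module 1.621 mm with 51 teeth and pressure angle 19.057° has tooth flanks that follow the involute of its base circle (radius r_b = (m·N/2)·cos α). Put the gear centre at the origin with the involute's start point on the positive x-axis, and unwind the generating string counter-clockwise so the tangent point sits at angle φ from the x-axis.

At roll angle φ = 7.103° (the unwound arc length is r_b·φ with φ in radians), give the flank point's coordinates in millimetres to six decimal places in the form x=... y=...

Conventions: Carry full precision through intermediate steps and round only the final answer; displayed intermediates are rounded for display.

x=39.369152 y=0.024775

topology: single-mesh involute geometry — m = 1.621, N = 51
pitch radius r_p = m·N/2 = 1.621·51/2 = 41.335500
base radius r_b = r_p·cos α = 41.335500·cos 19.057° = 39.070076
roll angle φ = 7.103° = 0.12397074 rad
x = r_b·(cos φ + φ·sin φ) = 39.369152
y = r_b·(sin φ − φ·cos φ) = 0.024775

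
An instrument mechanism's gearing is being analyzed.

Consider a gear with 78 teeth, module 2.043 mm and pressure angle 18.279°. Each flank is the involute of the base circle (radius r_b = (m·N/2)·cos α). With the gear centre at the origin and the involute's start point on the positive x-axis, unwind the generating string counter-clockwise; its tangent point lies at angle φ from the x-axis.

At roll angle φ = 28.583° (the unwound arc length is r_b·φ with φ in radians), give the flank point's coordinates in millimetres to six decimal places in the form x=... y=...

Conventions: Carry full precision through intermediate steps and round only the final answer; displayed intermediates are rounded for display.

x=84.493131 y=3.053752

recognized (one wheel, involute flank): single-mesh tooth geometry, m = 2.043, N = 78
pitch radius r_p = m·N/2 = 2.043·78/2 = 79.677000
base radius r_b = r_p·cos α = 79.677000·cos 18.279° = 75.656538
roll angle φ = 28.583° = 0.49886746 rad
x = r_b·(cos φ + φ·sin φ) = 84.493131
y = r_b·(sin φ − φ·cos φ) = 3.053752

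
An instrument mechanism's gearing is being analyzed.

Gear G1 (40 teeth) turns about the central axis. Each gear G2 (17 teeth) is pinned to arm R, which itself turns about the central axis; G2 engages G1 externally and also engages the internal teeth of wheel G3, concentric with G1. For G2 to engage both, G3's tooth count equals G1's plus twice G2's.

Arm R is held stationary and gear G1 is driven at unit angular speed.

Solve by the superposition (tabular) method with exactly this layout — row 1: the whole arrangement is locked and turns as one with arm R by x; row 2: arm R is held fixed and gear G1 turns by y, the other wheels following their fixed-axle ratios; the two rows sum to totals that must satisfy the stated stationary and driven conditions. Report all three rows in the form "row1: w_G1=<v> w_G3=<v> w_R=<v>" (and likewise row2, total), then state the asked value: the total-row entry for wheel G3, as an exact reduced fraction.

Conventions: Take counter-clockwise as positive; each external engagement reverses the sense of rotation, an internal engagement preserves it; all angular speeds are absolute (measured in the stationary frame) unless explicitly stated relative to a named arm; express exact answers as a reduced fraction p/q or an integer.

topology: planetary set — G1 40T / G2 17T / G3 74T, arm = carrier (Willis)
row 1 (train locked, turned with arm): all members turn x
superposition row 2 [arm held]: sun y, ring −(40/74)·y, arm 0
boundary: total ω_arm = x = 0 and total ω_sun = x + y = 1  ⇒  y = 1, x = 0
row 2 ring = −(40/74)·1 = -20/37
totals (row 1 + row 2): sun 0 + 1 = 1, ring 0 + (-20/37) = -20/37, arm 0 + 0 = 0
asked cell (total, ring) = -20/37

row1: w_G1=0 w_G3=0 w_R=0
row2: w_G1=1 w_G3=-20/37 w_R=0
total: w_G1=1 w_G3=-20/37 w_R=0
asked value: -20/37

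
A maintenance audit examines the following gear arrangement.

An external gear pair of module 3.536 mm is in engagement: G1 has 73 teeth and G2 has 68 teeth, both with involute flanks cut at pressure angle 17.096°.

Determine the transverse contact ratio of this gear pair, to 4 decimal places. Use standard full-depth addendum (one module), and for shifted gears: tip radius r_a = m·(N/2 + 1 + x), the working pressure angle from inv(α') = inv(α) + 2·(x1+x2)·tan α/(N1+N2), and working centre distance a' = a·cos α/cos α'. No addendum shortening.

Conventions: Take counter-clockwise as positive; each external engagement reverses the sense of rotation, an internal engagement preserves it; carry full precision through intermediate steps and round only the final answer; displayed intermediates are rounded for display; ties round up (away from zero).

class = single-mesh tooth geometry [involute pair 73T × 68T, m = 3.536]
base radii: r_b1 = 123.361119, r_b2 = 114.911727
tip radii: r_a1 = 132.600000, r_a2 = 123.760000
no profile shift: α' = α, a' = a
action lengths: √(r_a1²−r_b1²) = 48.629151, √(r_a2²−r_b2²) = 45.954680
base pitch p_b = π·m·cos α = 10.617819
CR = (48.629151 + 45.954680 − 249.288000·sin 17.09600°)/10.617819 = 2.006037
contact ratio ≈ 2.0060

2.0060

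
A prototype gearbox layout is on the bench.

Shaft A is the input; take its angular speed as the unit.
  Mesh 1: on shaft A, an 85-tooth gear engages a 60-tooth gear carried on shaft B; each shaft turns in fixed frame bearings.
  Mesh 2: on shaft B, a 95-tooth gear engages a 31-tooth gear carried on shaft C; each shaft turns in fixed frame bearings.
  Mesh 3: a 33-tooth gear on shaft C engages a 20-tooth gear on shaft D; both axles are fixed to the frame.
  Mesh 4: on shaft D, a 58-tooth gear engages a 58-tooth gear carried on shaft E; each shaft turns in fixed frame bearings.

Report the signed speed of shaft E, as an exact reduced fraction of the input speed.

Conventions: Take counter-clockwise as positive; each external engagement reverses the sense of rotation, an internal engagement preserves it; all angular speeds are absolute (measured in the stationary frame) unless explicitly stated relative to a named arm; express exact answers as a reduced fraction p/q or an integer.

4-mesh fixed-axis compound train (all bearings frame-fixed)
mesh 1 [85T→60T]: |ω|/ω_in = 1×85/60 = 17/12, sense flips to −
mesh 2 [95T→31T]: |ω|/ω_in = (17/12)×95/31 = 1615/372, sense flips to +
mesh 3 [33T→20T]: |ω|/ω_in = (1615/372)×33/20 = 3553/496, sense flips to −
mesh 4 [58T→58T]: |ω|/ω_in = (3553/496)×58/58 = 3553/496, sense flips to +
signed output speed (× input speed) = 3553/496

3553/496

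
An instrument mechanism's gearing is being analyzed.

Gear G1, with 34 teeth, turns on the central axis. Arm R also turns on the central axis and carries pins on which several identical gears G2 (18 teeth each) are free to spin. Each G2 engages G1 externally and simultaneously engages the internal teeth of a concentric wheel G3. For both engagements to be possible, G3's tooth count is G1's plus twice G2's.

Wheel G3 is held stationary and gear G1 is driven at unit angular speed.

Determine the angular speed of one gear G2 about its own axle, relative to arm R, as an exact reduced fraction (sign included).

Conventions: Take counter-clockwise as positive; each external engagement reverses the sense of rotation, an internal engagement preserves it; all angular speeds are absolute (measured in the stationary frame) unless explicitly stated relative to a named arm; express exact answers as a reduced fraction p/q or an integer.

-595/468

topology: planetary set — G1 34T / G2 18T / G3 70T, arm = carrier (Willis)
ring teeth: 34 + 2·18 = 70
34(ω_sun−ω_arm) = −70(ω_ring−ω_arm),  ω_ring = 0, ω_sun = 1
34(1−ω_arm) = −70(0−ω_arm)  ⇒  104·ω_arm = 34  ⇒  ω_arm = 17/52
sun–planet mesh: 34·(1−17/52) = −18·(ω_p−ω_arm)  ⇒  ω_p−ω_arm = -595/468
exact speed ratio = -595/468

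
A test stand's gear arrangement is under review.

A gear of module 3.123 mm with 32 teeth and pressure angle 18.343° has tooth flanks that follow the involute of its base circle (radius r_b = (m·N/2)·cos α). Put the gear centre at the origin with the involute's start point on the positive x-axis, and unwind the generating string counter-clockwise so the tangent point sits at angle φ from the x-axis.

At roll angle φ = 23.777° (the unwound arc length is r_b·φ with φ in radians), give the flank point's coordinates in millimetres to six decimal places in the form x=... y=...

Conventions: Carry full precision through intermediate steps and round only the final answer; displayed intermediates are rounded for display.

single-mesh involute tooth geometry (32T wheel at module 3.123)
pitch radius r_p = m·N/2 = 3.123·32/2 = 49.968000
base radius r_b = r_p·cos α = 49.968000·cos 18.343° = 47.429104
roll angle φ = 23.777° = 0.41498694 rad
x = r_b·(cos φ + φ·sin φ) = 51.338931
y = r_b·(sin φ − φ·cos φ) = 1.110527

x=51.338931 y=1.110527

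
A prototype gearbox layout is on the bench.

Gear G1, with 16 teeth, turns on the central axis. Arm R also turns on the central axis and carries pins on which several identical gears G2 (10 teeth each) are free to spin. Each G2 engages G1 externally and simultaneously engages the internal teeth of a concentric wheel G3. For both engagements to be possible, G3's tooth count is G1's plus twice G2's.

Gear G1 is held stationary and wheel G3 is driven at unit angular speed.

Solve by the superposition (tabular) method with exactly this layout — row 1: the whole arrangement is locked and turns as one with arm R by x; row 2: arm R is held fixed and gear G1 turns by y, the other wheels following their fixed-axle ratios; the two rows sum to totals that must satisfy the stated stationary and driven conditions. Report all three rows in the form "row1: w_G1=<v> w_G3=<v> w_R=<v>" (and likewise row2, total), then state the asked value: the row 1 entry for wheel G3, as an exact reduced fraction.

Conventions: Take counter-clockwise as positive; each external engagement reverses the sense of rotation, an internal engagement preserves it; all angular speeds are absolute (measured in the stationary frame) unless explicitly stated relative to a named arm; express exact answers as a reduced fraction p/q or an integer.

row1: w_G1=9/13 w_G3=9/13 w_R=9/13
row2: w_G1=-9/13 w_G3=4/13 w_R=0
total: w_G1=0 w_G3=1 w_R=9/13
asked value: 9/13

recognized (axles ride arm R): planetary set, 16/10/36 teeth
row 1: whole set turns with the arm by x
row 2 (arm held, sun turns y): ω_ring = −(16/36)·y, ω_arm = 0
boundary: total ω_sun = x + y = 0 and total ω_ring = x − (16/36)·y = 1  ⇒  y = -9/13, x = 9/13
row 2 ring = −(16/36)·(-9/13) = 4/13
totals (row 1 + row 2): sun 9/13 + (-9/13) = 0, ring 9/13 + 4/13 = 1, arm 9/13 + 0 = 9/13
asked cell (row1, ring) = 9/13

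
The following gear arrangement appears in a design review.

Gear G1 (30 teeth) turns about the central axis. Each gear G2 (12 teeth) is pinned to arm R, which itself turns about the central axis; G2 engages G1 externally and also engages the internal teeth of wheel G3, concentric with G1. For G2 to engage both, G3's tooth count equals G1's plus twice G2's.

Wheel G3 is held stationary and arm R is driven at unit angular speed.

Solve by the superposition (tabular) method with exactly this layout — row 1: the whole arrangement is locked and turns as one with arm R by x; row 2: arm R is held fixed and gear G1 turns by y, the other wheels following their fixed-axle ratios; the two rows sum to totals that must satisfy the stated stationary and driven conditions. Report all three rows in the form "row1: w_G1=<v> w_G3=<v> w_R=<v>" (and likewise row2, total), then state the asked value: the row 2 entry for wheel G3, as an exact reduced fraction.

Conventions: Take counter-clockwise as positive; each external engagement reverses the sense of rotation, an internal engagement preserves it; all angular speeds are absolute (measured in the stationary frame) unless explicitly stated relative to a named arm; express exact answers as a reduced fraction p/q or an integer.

class = planetary set [G3 = 30+2·12 = 54; Willis about the carrier]
row 1: whole set turns with the arm by x
superposition row 2 [arm held]: sun y, ring −(30/54)·y, arm 0
boundary: total ω_ring = x − (30/54)·y = 0 and total ω_arm = x = 1  ⇒  y = 9/5, x = 1
row 2 ring = −(30/54)·9/5 = -1
totals (row 1 + row 2): sun 1 + 9/5 = 14/5, ring 1 + (-1) = 0, arm 1 + 0 = 1
asked cell (row2, ring) = -1

row1: w_G1=1 w_G3=1 w_R=1
row2: w_G1=9/5 w_G3=-1 w_R=0
total: w_G1=14/5 w_G3=0 w_R=1
asked value: -1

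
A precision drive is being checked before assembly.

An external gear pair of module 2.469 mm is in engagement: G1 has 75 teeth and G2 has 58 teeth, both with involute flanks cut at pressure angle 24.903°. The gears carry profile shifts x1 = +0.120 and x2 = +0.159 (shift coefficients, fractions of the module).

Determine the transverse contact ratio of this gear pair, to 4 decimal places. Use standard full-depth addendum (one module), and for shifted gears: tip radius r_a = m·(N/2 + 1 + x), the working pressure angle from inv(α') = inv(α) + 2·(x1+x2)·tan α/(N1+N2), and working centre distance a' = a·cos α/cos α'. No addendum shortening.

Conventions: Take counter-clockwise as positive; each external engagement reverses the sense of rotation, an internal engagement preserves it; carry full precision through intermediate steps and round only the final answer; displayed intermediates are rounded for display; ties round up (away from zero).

single-mesh involute tooth geometry (75T engaging 58T at module 2.469)
base radii: r_b1 = 83.978896, r_b2 = 64.943680
tip radii: r_a1 = 95.352780, r_a2 = 74.462571
inv(α') = inv(24.903°) + 2·(+0.120+0.159)·tan α/(75+58) = 0.03155659  ⇒  α' = 25.40897°
a' = a·cos α / cos α' = 164.1885·cos 24.903°/cos 25.40897° = 164.870841
action lengths: √(r_a1²−r_b1²) = 45.163012, √(r_a2²−r_b2²) = 36.427914
base pitch p_b = π·m·cos α = 7.035400
CR = (45.163012 + 36.427914 − 164.870841·sin 25.40897°)/7.035400 = 1.542018
contact ratio ≈ 1.5420

1.5420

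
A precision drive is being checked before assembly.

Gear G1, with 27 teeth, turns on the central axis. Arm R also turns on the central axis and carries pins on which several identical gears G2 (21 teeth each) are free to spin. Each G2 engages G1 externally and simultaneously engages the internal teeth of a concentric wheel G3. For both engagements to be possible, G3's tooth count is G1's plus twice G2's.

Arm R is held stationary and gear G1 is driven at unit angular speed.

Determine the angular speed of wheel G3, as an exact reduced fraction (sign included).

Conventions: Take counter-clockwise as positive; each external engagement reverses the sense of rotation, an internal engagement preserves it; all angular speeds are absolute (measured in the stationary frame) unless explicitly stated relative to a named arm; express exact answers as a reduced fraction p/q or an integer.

topology: planetary set — G1 27T / G2 21T / G3 69T, arm = carrier (Willis)
ring teeth: 27 + 2·21 = 69
27(ω_sun−ω_arm) = −69(ω_ring−ω_arm),  ω_arm = 0, ω_sun = 1
ω_ring = 0 − (27/69)(1−0) = -9/23
exact speed ratio = -9/23

-9/23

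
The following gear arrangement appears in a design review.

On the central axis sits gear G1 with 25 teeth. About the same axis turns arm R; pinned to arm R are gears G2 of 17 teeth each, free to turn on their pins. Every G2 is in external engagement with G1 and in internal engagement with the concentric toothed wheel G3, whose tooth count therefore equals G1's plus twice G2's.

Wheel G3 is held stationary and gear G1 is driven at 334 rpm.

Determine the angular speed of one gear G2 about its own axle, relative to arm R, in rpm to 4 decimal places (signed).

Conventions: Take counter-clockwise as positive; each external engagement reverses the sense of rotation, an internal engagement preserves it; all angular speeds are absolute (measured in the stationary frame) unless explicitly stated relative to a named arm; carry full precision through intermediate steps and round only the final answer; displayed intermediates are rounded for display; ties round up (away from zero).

-344.9930 rpm

planetary set (25T centre, 17T on arm, 59T internal) — Willis relation
normalise by the input: solve with ω_sun = 1, then scale by 334 rpm
ring teeth: 25 + 2·17 = 59
25(ω_sun−ω_arm) = −59(ω_ring−ω_arm),  ω_ring = 0, ω_sun = 1
25(1−ω_arm) = −59(0−ω_arm)  ⇒  84·ω_arm = 25  ⇒  ω_arm = 25/84
sun–planet mesh: 25·(1−25/84) = −17·(ω_p−ω_arm)  ⇒  ω_p−ω_arm = -1475/1428
scale: ω_p−ω_arm = -1475/1428 × 334 rpm = -344.9930 rpm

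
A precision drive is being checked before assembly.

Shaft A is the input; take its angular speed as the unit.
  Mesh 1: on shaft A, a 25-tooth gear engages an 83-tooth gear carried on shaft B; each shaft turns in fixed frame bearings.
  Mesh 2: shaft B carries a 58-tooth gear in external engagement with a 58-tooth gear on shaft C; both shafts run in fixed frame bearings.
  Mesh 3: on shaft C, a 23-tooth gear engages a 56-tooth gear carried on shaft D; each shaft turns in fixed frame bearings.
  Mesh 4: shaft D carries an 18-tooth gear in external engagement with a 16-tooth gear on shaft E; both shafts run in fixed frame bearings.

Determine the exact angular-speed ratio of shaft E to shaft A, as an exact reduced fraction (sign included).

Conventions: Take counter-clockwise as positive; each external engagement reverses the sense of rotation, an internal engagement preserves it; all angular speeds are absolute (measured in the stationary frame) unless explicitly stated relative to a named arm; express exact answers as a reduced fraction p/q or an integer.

5175/37184

class = fixed-axis compound train [4 meshes; 4 ratios multiply, 4 sense flips]
mesh 1 [25T→83T]: running ratio 25/83, sense −
mesh 2 [58T→58T]: running ratio 25/83, sense +
mesh 3 [23T→56T]: running ratio 575/4648, sense −
mesh 4 [18T→16T]: running ratio 5175/37184, sense +
ω_out/ω_in = 5175/37184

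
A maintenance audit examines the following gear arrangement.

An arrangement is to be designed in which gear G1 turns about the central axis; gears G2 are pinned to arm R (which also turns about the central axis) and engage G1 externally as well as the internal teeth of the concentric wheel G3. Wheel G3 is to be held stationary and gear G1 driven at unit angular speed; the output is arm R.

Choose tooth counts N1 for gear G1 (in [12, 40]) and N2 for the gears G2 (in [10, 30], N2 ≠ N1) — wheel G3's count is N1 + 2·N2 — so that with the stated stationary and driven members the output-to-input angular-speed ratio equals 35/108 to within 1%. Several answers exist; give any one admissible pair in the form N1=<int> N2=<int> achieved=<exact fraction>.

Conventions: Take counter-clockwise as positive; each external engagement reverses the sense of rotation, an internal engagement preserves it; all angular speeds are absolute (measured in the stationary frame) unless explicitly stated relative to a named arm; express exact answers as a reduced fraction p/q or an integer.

planetary set to be sized for 35/108 (Willis relation)
Willis with ω_ring = 0: ω_arm/ω_sun = N1/(N1+N3); set equal to 35/108  ⇒  N3/N1 = 1/(35/108) − 1 = 73/35
N3 = N1 + 2·N2  ⇒  N2/N1 = (N3/N1 − 1)/2 = (73/35 − 1)/2 = 19/35
smallest multiple with N1 ≥ 12 and N2 ≥ 10: k = 1  ⇒  N1 = 1·35 = 35, N2 = 1·19 = 19 (N1 ≤ 40, N2 ≤ 30, N2 ≠ N1 ✓), N3 = 35 + 2·19 = 73
check: N1/(N1+N3) with N1 = 35, N3 = 73 gives 35/108; |achieved − target| = 0 ≤ 7/2160 ✓

N1=35 N2=19 achieved=35/108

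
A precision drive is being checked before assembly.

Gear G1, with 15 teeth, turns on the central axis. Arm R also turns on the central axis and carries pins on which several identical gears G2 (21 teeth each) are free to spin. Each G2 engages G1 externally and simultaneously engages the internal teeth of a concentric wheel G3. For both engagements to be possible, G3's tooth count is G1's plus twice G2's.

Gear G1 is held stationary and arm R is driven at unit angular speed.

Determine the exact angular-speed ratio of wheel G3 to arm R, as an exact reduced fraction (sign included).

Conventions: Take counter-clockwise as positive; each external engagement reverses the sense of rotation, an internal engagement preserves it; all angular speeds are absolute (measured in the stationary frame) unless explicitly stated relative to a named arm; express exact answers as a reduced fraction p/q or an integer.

topology: planetary set — G1 15T / G2 21T / G3 57T, arm = carrier (Willis)
ring teeth: 15 + 2·21 = 57
15(ω_sun−ω_arm) = −57(ω_ring−ω_arm),  ω_sun = 0, ω_arm = 1
ω_ring = 1 − (15/57)(0−1) = 24/19
ω_out/ω_in = 24/19

24/19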